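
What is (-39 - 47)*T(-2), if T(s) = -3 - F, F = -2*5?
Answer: -602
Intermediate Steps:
F = -10
T(s) = 7 (T(s) = -3 - 1*(-10) = -3 + 10 = 7)
(-39 - 47)*T(-2) = (-39 - 47)*7 = -86*7 = -602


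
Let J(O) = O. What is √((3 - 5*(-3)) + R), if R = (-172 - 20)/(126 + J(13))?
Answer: √321090/139 ≈ 4.0766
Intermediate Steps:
R = -192/139 (R = (-172 - 20)/(126 + 13) = -192/139 ≈ -1.3813)
√((3 - 5*(-3)) + R) = √((3 - 5*(-3)) - 192/139) = √((3 + 15) - 192/139) = √(18 - 192/139) = √(2310/139) = √321090/139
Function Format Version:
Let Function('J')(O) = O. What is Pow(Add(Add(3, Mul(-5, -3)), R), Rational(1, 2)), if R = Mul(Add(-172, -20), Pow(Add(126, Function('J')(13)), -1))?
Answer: Mul(Rational(1, 139), Pow(321090, Rational(1, 2))) ≈ 4.0766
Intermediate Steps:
R = Rational(-192, 139) (R = Mul(Add(-172, -20), Pow(Add(126, 13), -1)) = Mul(-192, Pow(139, -1)) = Mul(-192, Rational(1, 139)) = Rational(-192, 139) ≈ -1.3813)
Pow(Add(Add(3, Mul(-5, -3)), R), Rational(1, 2)) = Pow(Add(Add(3, Mul(-5, -3)), Rational(-192, 139)), Rational(1, 2)) = Pow(Add(Add(3, 15), Rational(-192, 139)), Rational(1, 2)) = Pow(Add(18, Rational(-192, 139)), Rational(1, 2)) = Pow(Rational(2310, 139), Rational(1, 2)) = Mul(Rational(1, 139), Pow(321090, Rational(1, 2)))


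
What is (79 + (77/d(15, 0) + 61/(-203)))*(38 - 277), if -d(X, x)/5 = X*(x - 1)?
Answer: -290105609/15225 ≈ -19055.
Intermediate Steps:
d(X, x) = -5*X*(-1 + x) (d(X, x) = -5*X*(x - 1) = -5*X*(-1 + x))
(79 + (77/d(15, 0) + 61/(-203)))*(38 - 277) = (79 + (77/((5*15*(1 - 1*0))) + 61/(-203)))*(38 - 277) = (79 + (77/((5*15*(1 + 0))) + 61*(-1/203)))*(-239) = (79 + (77/((5*15*1)) - 61/203))*(-239) = (79 + (77/75 - 61/203))*(-239) = (79 + 11056/15225)*(-239) = (1213831/15225)*(-239) = -290105609/15225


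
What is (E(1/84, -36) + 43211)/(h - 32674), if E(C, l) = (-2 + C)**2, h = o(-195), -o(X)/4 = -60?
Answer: -304924705/228854304 ≈ -1.3324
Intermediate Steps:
o(X) = 240 (o(X) = -4*(-60) = 240)
h = 240
(E(1/84, -36) + 43211)/(h - 32674) = ((-2 + 1/84)**2 + 43211)/(240 - 32674) = ((-2 + 1/84)**2 + 43211)/(-32434) = ((-167/84)**2 + 43211)*(-1/32434) = (27889/7056 + 43211)*(-1/32434) = (304924705/7056)*(-1/32434) = -304924705/228854304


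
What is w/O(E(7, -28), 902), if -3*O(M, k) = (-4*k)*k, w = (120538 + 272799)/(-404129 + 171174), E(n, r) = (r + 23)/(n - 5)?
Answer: -1180011/758132479280 ≈ -1.5565e-6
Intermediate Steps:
E(n, r) = (23 + r)/(-5 + n)
w = -393337/232955 (w = 393337/(-232955) = 393337*(-1/232955) = -393337/232955 ≈ -1.6885)
O(M, k) = 4*k²/3 (O(M, k) = -(-4*k)*k/3 = -(-4)*k²/3 = 4*k²/3)
w/O(E(7, -28), 902) = -393337/(232955*((4/3)*902²)) = -393337/(232955*((4/3)*813604)) = -393337/(232955*3254416/3) = -393337/232955*3/3254416 = -1180011/758132479280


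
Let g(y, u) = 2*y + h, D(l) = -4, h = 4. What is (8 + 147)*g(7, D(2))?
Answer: 2790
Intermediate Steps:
g(y, u) = 4 + 2*y (g(y, u) = 2*y + 4 = 4 + 2*y)
(8 + 147)*g(7, D(2)) = (8 + 147)*(4 + 2*7) = 155*(4 + 14) = 155*18 = 2790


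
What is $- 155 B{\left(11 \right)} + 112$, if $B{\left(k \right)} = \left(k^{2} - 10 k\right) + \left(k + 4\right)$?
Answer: $-3918$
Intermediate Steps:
$B{\left(k \right)} = 4 + k^{2} - 9 k$ ($B{\left(k \right)} = \left(k^{2} - 10 k\right) + \left(4 + k\right) = 4 + k^{2} - 9 k$)
$- 155 B{\left(11 \right)} + 112 = - 155 \left(4 + 11^{2} - 99\right) + 112 = - 155 \left(4 + 121 - 99\right) + 112 = \left(-155\right) 26 + 112 = -4030 + 112 = -3918$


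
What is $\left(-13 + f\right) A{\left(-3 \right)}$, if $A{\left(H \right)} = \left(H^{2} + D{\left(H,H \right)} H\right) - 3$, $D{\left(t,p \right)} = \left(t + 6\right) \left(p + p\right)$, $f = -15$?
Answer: $-1680$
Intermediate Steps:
$D{\left(t,p \right)} = 2 p \left(6 + t\right)$ ($D{\left(t,p \right)} = \left(6 + t\right) 2 p = 2 p \left(6 + t\right)$)
$A{\left(H \right)} = -3 + H^{2} + 2 H^{2} \left(6 + H\right)$ ($A{\left(H \right)} = \left(H^{2} + 2 H \left(6 + H\right) H\right) - 3 = \left(H^{2} + 2 H^{2} \left(6 + H\right)\right) - 3 = -3 + H^{2} + 2 H^{2} \left(6 + H\right)$)
$\left(-13 + f\right) A{\left(-3 \right)} = \left(-13 - 15\right) \left(-3 + 2 \left(-3\right)^{3} + 13 \left(-3\right)^{2}\right) = - 28 \left(-3 + 2 \left(-27\right) + 13 \cdot 9\right) = - 28 \left(-3 - 54 + 117\right) = \left(-28\right) 60 = -1680$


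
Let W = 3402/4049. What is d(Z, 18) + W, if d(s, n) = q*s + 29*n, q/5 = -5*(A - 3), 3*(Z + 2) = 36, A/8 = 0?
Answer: 5153730/4049 ≈ 1272.8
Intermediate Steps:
A = 0 (A = 8*0 = 0)
Z = 10 (Z = -2 + (1/3)*36 = -2 + 12 = 10)
q = 75 (q = 5*(-5*(0 - 3)) = 5*(-5*(-3)) = 5*15 = 75)
W = 3402/4049 (W = 3402*(1/4049) = 3402/4049 ≈ 0.84021)
d(s, n) = 29*n + 75*s (d(s, n) = 75*s + 29*n = 29*n + 75*s)
d(Z, 18) + W = (29*18 + 75*10) + 3402/4049 = (522 + 750) + 3402/4049 = 1272 + 3402/4049 = 5153730/4049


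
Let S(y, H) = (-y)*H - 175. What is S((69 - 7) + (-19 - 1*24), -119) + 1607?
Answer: 3693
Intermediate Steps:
S(y, H) = -175 - H*y (S(y, H) = -H*y - 175 = -175 - H*y)
S((69 - 7) + (-19 - 1*24), -119) + 1607 = (-175 - 1*(-119)*((69 - 7) + (-19 - 1*24))) + 1607 = (-175 - 1*(-119)*(62 + (-19 - 24))) + 1607 = (-175 - 1*(-119)*(62 - 43)) + 1607 = (-175 - 1*(-119)*19) + 1607 = (-175 + 2261) + 1607 = 2086 + 1607 = 3693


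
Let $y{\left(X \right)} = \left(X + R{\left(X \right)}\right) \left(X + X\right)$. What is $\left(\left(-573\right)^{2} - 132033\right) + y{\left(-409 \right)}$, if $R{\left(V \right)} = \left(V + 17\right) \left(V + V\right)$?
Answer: $-261765750$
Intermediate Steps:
$R{\left(V \right)} = 2 V \left(17 + V\right)$ ($R{\left(V \right)} = \left(17 + V\right) 2 V = 2 V \left(17 + V\right)$)
$y{\left(X \right)} = 2 X \left(X + 2 X \left(17 + X\right)\right)$ ($y{\left(X \right)} = \left(X + 2 X \left(17 + X\right)\right) \left(X + X\right) = \left(X + 2 X \left(17 + X\right)\right) 2 X = 2 X \left(X + 2 X \left(17 + X\right)\right)$)
$\left(\left(-573\right)^{2} - 132033\right) + y{\left(-409 \right)} = \left(\left(-573\right)^{2} - 132033\right) + \left(-409\right)^{2} \left(70 + 4 \left(-409\right)\right) = \left(328329 - 132033\right) + 167281 \left(70 - 1636\right) = 196296 + 167281 \left(-1566\right) = 196296 - 261962046 = -261765750$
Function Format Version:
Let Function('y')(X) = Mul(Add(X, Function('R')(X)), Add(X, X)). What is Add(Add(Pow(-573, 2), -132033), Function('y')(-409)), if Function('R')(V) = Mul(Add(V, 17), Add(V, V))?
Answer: -261765750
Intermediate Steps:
Function('R')(V) = Mul(2, V, Add(17, V)) (Function('R')(V) = Mul(Add(17, V), Mul(2, V)) = Mul(2, V, Add(17, V)))
Function('y')(X) = Mul(2, X, Add(X, Mul(2, X, Add(17, X)))) (Function('y')(X) = Mul(Add(X, Mul(2, X, Add(17, X))), Add(X, X)) = Mul(Add(X, Mul(2, X, Add(17, X))), Mul(2, X)) = Mul(2, X, Add(X, Mul(2, X, Add(17, X)))))
Add(Add(Pow(-573, 2), -132033), Function('y')(-409)) = Add(Add(Pow(-573, 2), -132033), Mul(Pow(-409, 2), Add(70, Mul(4, -409)))) = Add(Add(328329, -132033), Mul(167281, Add(70, -1636))) = Add(196296, Mul(167281, -1566)) = Add(196296, -261962046) = -261765750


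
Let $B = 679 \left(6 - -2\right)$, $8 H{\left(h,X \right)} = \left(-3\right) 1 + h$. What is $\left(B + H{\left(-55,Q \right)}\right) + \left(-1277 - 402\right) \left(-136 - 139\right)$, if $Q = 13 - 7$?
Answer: $\frac{1868599}{4} \approx 4.6715 \cdot 10^{5}$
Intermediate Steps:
$Q = 6$
$H{\left(h,X \right)} = - \frac{3}{8} + \frac{h}{8}$ ($H{\left(h,X \right)} = \frac{\left(-3\right) 1 + h}{8} = \frac{-3 + h}{8} = - \frac{3}{8} + \frac{h}{8}$)
$B = 5432$ ($B = 679 \left(6 + 2\right) = 679 \cdot 8 = 5432$)
$\left(B + H{\left(-55,Q \right)}\right) + \left(-1277 - 402\right) \left(-136 - 139\right) = \left(5432 + \left(- \frac{3}{8} + \frac{1}{8} \left(-55\right)\right)\right) + \left(-1277 - 402\right) \left(-136 - 139\right) = \left(5432 - \frac{29}{4}\right) - -461725 = \left(5432 - \frac{29}{4}\right) + 461725 = \frac{21699}{4} + 461725 = \frac{1868599}{4}$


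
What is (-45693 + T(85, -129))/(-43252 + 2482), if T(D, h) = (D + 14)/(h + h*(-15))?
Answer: 9169051/8181180 ≈ 1.1207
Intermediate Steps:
T(D, h) = -(14 + D)/(14*h) (T(D, h) = (14 + D)/(h - 15*h) = (14 + D)/((-14*h)) = (14 + D)*(-1/(14*h)) = -(14 + D)/(14*h))
(-45693 + T(85, -129))/(-43252 + 2482) = (-45693 + (1/14)*(-14 - 1*85)/(-129))/(-43252 + 2482) = (-45693 + (1/14)*(-1/129)*(-14 - 85))/(-40770) = (-45693 + (1/14)*(-1/129)*(-99))*(-1/40770) = (-45693 + 33/602)*(-1/40770) = -27507153/602*(-1/40770) = 9169051/8181180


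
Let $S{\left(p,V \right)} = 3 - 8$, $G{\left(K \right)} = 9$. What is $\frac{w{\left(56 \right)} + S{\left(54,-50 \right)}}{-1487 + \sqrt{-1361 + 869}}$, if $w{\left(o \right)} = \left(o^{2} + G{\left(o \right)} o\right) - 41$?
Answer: $- \frac{5344278}{2211661} - \frac{7188 i \sqrt{123}}{2211661} \approx -2.4164 - 0.036045 i$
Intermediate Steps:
$S{\left(p,V \right)} = -5$
$w{\left(o \right)} = -41 + o^{2} + 9 o$ ($w{\left(o \right)} = \left(o^{2} + 9 o\right) - 41 = -41 + o^{2} + 9 o$)
$\frac{w{\left(56 \right)} + S{\left(54,-50 \right)}}{-1487 + \sqrt{-1361 + 869}} = \frac{\left(-41 + 56^{2} + 9 \cdot 56\right) - 5}{-1487 + \sqrt{-1361 + 869}} = \frac{\left(-41 + 3136 + 504\right) - 5}{-1487 + \sqrt{-492}} = \frac{3599 - 5}{-1487 + 2 i \sqrt{123}} = \frac{3594}{-1487 + 2 i \sqrt{123}}$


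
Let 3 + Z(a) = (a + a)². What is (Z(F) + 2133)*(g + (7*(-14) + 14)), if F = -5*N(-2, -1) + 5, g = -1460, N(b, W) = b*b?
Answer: -4678320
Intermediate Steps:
N(b, W) = b²
F = -15 (F = -5*(-2)² + 5 = -5*4 + 5 = -20 + 5 = -15)
Z(a) = -3 + 4*a² (Z(a) = -3 + (a + a)² = -3 + (2*a)² = -3 + 4*a²)
(Z(F) + 2133)*(g + (7*(-14) + 14)) = ((-3 + 4*(-15)²) + 2133)*(-1460 + (7*(-14) + 14)) = ((-3 + 4*225) + 2133)*(-1460 + (-98 + 14)) = ((-3 + 900) + 2133)*(-1460 - 84) = (897 + 2133)*(-1544) = 3030*(-1544) = -4678320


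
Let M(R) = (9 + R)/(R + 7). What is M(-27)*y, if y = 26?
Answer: 117/5 ≈ 23.400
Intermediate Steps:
M(R) = (9 + R)/(7 + R)
M(-27)*y = ((9 - 27)/(7 - 27))*26 = (-18/(-20))*26 = -1/20*(-18)*26 = (9/10)*26 = 117/5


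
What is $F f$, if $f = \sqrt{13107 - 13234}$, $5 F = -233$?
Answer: $- \frac{233 i \sqrt{127}}{5} \approx - 525.16 i$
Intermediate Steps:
$F = - \frac{233}{5}$ ($F = \frac{1}{5} \left(-233\right) = - \frac{233}{5} \approx -46.6$)
$f = i \sqrt{127}$ ($f = \sqrt{-127} = i \sqrt{127} \approx 11.269 i$)
$F f = - \frac{233 i \sqrt{127}}{5}$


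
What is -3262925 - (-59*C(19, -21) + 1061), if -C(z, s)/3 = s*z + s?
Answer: -3189646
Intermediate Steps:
C(z, s) = -3*s - 3*s*z (C(z, s) = -3*(s*z + s) = -3*(s + s*z) = -3*s - 3*s*z)
-3262925 - (-59*C(19, -21) + 1061) = -3262925 - (-(-177)*(-21)*(1 + 19) + 1061) = -3262925 - (-(-177)*(-21)*20 + 1061) = -3262925 - (-59*1260 + 1061) = -3262925 - (-74340 + 1061) = -3262925 - 1*(-73279) = -3262925 + 73279 = -3189646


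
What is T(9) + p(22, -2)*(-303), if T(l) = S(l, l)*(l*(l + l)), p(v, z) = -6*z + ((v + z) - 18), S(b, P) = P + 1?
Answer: -2622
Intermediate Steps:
S(b, P) = 1 + P
p(v, z) = -18 + v - 5*z (p(v, z) = -6*z + (-18 + v + z) = -18 + v - 5*z)
T(l) = 2*l**2*(1 + l) (T(l) = (1 + l)*(l*(l + l)) = (1 + l)*(l*(2*l)) = (1 + l)*(2*l**2) = 2*l**2*(1 + l))
T(9) + p(22, -2)*(-303) = 2*9**2*(1 + 9) + (-18 + 22 - 5*(-2))*(-303) = 2*81*10 + (-18 + 22 + 10)*(-303) = 1620 + 14*(-303) = 1620 - 4242 = -2622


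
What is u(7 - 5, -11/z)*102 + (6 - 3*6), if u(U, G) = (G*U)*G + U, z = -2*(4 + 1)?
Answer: 10971/25 ≈ 438.84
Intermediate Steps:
z = -10 (z = -2*5 = -10)
u(U, G) = U + U*G**2 (u(U, G) = U*G**2 + U = U + U*G**2)
u(7 - 5, -11/z)*102 + (6 - 3*6) = ((7 - 5)*(1 + (-11/(-10))**2))*102 + (6 - 3*6) = (2*(1 + (-11*(-1/10))**2))*102 + (6 - 18) = (2*(1 + (11/10)**2))*102 - 12 = (2*(1 + 121/100))*102 - 12 = (2*(221/100))*102 - 12 = (221/50)*102 - 12 = 11271/25 - 12 = 10971/25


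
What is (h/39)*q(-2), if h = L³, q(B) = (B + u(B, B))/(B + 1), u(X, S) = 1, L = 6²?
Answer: 15552/13 ≈ 1196.3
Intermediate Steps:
L = 36
q(B) = 1 (q(B) = (B + 1)/(B + 1) = (1 + B)/(1 + B) = 1)
h = 46656 (h = 36³ = 46656)
(h/39)*q(-2) = (46656/39)*1 = ((1/39)*46656)*1 = (15552/13)*1 = 15552/13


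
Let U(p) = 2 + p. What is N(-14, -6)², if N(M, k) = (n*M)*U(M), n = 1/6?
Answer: 784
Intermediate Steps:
n = ⅙ ≈ 0.16667
N(M, k) = M*(2 + M)/6 (N(M, k) = (M/6)*(2 + M) = M*(2 + M)/6)
N(-14, -6)² = ((⅙)*(-14)*(2 - 14))² = ((⅙)*(-14)*(-12))² = 28² = 784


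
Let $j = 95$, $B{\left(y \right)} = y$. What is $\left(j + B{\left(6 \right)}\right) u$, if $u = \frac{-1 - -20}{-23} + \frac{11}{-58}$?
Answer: $- \frac{136855}{1334} \approx -102.59$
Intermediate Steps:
$u = - \frac{1355}{1334}$ ($u = \left(-1 + 20\right) \left(- \frac{1}{23}\right) + 11 \left(- \frac{1}{58}\right) = 19 \left(- \frac{1}{23}\right) - \frac{11}{58} = - \frac{19}{23} - \frac{11}{58} = - \frac{1355}{1334} \approx -1.0157$)
$\left(j + B{\left(6 \right)}\right) u = \left(95 + 6\right) \left(- \frac{1355}{1334}\right) = 101 \left(- \frac{1355}{1334}\right) = - \frac{136855}{1334}$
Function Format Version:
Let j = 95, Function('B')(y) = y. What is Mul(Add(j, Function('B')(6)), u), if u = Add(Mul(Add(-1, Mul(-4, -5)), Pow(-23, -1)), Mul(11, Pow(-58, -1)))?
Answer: Rational(-136855, 1334) ≈ -102.59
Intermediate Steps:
u = Rational(-1355, 1334) (u = Add(Mul(Add(-1, 20), Rational(-1, 23)), Mul(11, Rational(-1, 58))) = Add(Mul(19, Rational(-1, 23)), Rational(-11, 58)) = Add(Rational(-19, 23), Rational(-11, 58)) = Rational(-1355, 1334) ≈ -1.0157)
Mul(Add(j, Function('B')(6)), u) = Mul(Add(95, 6), Rational(-1355, 1334)) = Mul(101, Rational(-1355, 1334)) = Rational(-136855, 1334)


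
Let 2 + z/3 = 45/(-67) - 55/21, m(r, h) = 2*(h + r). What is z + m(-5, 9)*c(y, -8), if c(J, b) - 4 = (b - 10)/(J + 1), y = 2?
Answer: -14948/469 ≈ -31.872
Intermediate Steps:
c(J, b) = 4 + (-10 + b)/(1 + J) (c(J, b) = 4 + (b - 10)/(J + 1) = 4 + (-10 + b)/(1 + J))
m(r, h) = 2*h + 2*r
z = -7444/469 (z = -6 + 3*(45/(-67) - 55/21) = -6 + 3*(45*(-1/67) - 55*1/21) = -6 + 3*(-45/67 - 55/21) = -6 + 3*(-4630/1407) = -6 - 4630/469 = -7444/469 ≈ -15.872)
z + m(-5, 9)*c(y, -8) = -7444/469 + (2*9 + 2*(-5))*((-6 - 8 + 4*2)/(1 + 2)) = -7444/469 + (18 - 10)*((-6 - 8 + 8)/3) = -7444/469 + 8*((⅓)*(-6)) = -7444/469 + 8*(-2) = -7444/469 - 16 = -14948/469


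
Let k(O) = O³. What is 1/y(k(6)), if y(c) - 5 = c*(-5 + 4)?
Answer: -1/211 ≈ -0.0047393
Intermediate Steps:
y(c) = 5 - c (y(c) = 5 + c*(-5 + 4) = 5 + c*(-1) = 5 - c)
1/y(k(6)) = 1/(5 - 1*6³) = 1/(5 - 1*216) = 1/(5 - 216) = 1/(-211) = -1/211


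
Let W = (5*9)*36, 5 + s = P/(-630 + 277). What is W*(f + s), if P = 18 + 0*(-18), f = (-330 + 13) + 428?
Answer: 60588000/353 ≈ 1.7164e+5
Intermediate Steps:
f = 111 (f = -317 + 428 = 111)
P = 18 (P = 18 + 0 = 18)
s = -1783/353 (s = -5 + 18/(-630 + 277) = -5 + 18/(-353) = -5 + 18*(-1/353) = -5 - 18/353 = -1783/353 ≈ -5.0510)
W = 1620 (W = 45*36 = 1620)
W*(f + s) = 1620*(111 - 1783/353) = 1620*(37400/353) = 60588000/353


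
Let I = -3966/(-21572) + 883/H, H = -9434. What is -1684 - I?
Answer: -42841203100/25438781 ≈ -1684.1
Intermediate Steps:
I = 2295896/25438781 (I = -3966/(-21572) + 883/(-9434) = -3966*(-1/21572) + 883*(-1/9434) = 1983/10786 - 883/9434 = 2295896/25438781 ≈ 0.090252)
-1684 - I = -1684 - 1*2295896/25438781 = -1684 - 2295896/25438781 = -42841203100/25438781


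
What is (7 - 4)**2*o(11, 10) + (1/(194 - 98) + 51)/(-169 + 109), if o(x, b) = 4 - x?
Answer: -367777/5760 ≈ -63.850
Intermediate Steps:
(7 - 4)**2*o(11, 10) + (1/(194 - 98) + 51)/(-169 + 109) = (7 - 4)**2*(4 - 1*11) + (1/(194 - 98) + 51)/(-169 + 109) = 3**2*(4 - 11) + (1/96 + 51)/(-60) = 9*(-7) + (1/96 + 51)*(-1/60) = -63 + (4897/96)*(-1/60) = -63 - 4897/5760 = -367777/5760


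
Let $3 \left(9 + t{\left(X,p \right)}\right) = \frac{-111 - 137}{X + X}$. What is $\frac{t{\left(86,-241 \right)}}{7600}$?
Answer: $- \frac{1223}{980400} \approx -0.0012475$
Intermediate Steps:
$t{\left(X,p \right)} = -9 - \frac{124}{3 X}$ ($t{\left(X,p \right)} = -9 + \frac{\left(-111 - 137\right) \frac{1}{X + X}}{3} = -9 + \frac{\left(-248\right) \frac{1}{2 X}}{3} = -9 + \frac{\left(-124\right) \frac{1}{X}}{3} = -9 - \frac{124}{3 X}$)
$\frac{t{\left(86,-241 \right)}}{7600} = \frac{-9 - \frac{124}{3 \cdot 86}}{7600} = \left(-9 - \frac{62}{129}\right) \frac{1}{7600} = \left(- \frac{1223}{129}\right) \frac{1}{7600} = - \frac{1223}{980400}$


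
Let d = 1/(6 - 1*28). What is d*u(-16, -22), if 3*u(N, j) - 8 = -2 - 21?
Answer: 5/22 ≈ 0.22727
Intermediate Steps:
d = -1/22 (d = 1/(6 - 28) = 1/(-22) = -1/22 ≈ -0.045455)
u(N, j) = -5 (u(N, j) = 8/3 + (-2 - 21)/3 = 8/3 + (⅓)*(-23) = 8/3 - 23/3 = -5)
d*u(-16, -22) = -1/22*(-5) = 5/22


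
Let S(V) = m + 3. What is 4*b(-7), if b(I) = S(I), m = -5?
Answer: -8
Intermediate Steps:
S(V) = -2 (S(V) = -5 + 3 = -2)
b(I) = -2
4*b(-7) = 4*(-2) = -8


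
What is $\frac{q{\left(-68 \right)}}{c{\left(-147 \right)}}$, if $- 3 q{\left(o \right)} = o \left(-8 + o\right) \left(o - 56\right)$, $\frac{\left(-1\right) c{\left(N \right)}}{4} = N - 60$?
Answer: $\frac{160208}{621} \approx 257.98$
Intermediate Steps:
$c{\left(N \right)} = 240 - 4 N$ ($c{\left(N \right)} = - 4 \left(N - 60\right) = - 4 \left(-60 + N\right) = 240 - 4 N$)
$q{\left(o \right)} = - \frac{o \left(-56 + o\right) \left(-8 + o\right)}{3}$ ($q{\left(o \right)} = - \frac{o \left(-8 + o\right) \left(o - 56\right)}{3} = - \frac{o \left(-8 + o\right) \left(-56 + o\right)}{3} = - \frac{o \left(-56 + o\right) \left(-8 + o\right)}{3}$)
$\frac{q{\left(-68 \right)}}{c{\left(-147 \right)}} = \frac{\frac{1}{3} \left(-68\right) \left(-448 - \left(-68\right)^{2} + 64 \left(-68\right)\right)}{240 - -588} = \frac{\frac{1}{3} \left(-68\right) \left(-448 - 4624 - 4352\right)}{240 + 588} = \frac{\frac{1}{3} \left(-68\right) \left(-448 - 4624 - 4352\right)}{828} = \frac{1}{3} \left(-68\right) \left(-9424\right) \frac{1}{828} = \frac{640832}{3} \cdot \frac{1}{828} = \frac{160208}{621}$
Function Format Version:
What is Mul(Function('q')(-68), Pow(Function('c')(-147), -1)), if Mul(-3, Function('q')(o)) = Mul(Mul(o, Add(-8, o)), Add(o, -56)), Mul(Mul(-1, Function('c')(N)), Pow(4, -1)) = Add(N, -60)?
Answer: Rational(160208, 621) ≈ 257.98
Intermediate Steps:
Function('c')(N) = Add(240, Mul(-4, N)) (Function('c')(N) = Mul(-4, Add(N, -60)) = Mul(-4, Add(-60, N)) = Add(240, Mul(-4, N)))
Function('q')(o) = Mul(Rational(-1, 3), o, Add(-56, o), Add(-8, o)) (Function('q')(o) = Mul(Rational(-1, 3), Mul(Mul(o, Add(-8, o)), Add(o, -56))) = Mul(Rational(-1, 3), Mul(Mul(o, Add(-8, o)), Add(-56, o))) = Mul(Rational(-1, 3), Mul(o, Add(-56, o), Add(-8, o))) = Mul(Rational(-1, 3), o, Add(-56, o), Add(-8, o)))
Mul(Function('q')(-68), Pow(Function('c')(-147), -1)) = Mul(Mul(Rational(1, 3), -68, Add(-448, Mul(-1, Pow(-68, 2)), Mul(64, -68))), Pow(Add(240, Mul(-4, -147)), -1)) = Mul(Mul(Rational(1, 3), -68, Add(-448, Mul(-1, 4624), -4352)), Pow(Add(240, 588), -1)) = Mul(Mul(Rational(1, 3), -68, Add(-448, -4624, -4352)), Pow(828, -1)) = Mul(Mul(Rational(1, 3), -68, -9424), Rational(1, 828)) = Mul(Rational(640832, 3), Rational(1, 828)) = Rational(160208, 621)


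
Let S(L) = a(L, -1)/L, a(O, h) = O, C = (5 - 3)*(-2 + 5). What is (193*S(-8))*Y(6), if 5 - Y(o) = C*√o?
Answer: 965 - 1158*√6 ≈ -1871.5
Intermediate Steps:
C = 6 (C = 2*3 = 6)
S(L) = 1 (S(L) = L/L = 1)
Y(o) = 5 - 6*√o
(193*S(-8))*Y(6) = (193*1)*(5 - 6*√6) = 193*(5 - 6*√6) = 965 - 1158*√6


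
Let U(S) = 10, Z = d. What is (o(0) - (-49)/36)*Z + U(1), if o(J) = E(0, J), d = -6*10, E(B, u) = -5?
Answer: 685/3 ≈ 228.33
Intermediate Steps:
d = -60
o(J) = -5
Z = -60
(o(0) - (-49)/36)*Z + U(1) = (-5 - (-49)/36)*(-60) + 10 = (-5 - 1*(-49/36))*(-60) + 10 = (-5 + 49/36)*(-60) + 10 = -131/36*(-60) + 10 = 655/3 + 10 = 685/3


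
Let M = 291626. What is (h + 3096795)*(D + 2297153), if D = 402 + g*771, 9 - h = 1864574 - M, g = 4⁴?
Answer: 3801915573936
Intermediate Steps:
g = 256
h = -1572939 (h = 9 - (1864574 - 1*291626) = 9 - (1864574 - 291626) = 9 - 1*1572948 = 9 - 1572948 = -1572939)
D = 197778 (D = 402 + 256*771 = 402 + 197376 = 197778)
(h + 3096795)*(D + 2297153) = (-1572939 + 3096795)*(197778 + 2297153) = 1523856*2494931 = 3801915573936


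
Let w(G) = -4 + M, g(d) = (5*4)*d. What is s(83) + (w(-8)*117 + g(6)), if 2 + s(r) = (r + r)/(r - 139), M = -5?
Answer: -26263/28 ≈ -937.96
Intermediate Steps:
g(d) = 20*d
w(G) = -9 (w(G) = -4 - 5 = -9)
s(r) = -2 + 2*r/(-139 + r) (s(r) = -2 + (r + r)/(r - 139) = -2 + (2*r)/(-139 + r) = -2 + 2*r/(-139 + r))
s(83) + (w(-8)*117 + g(6)) = 278/(-139 + 83) + (-9*117 + 20*6) = 278/(-56) + (-1053 + 120) = 278*(-1/56) - 933 = -139/28 - 933 = -26263/28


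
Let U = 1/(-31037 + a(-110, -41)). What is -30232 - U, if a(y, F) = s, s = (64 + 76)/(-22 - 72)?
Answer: -44102713641/1458809 ≈ -30232.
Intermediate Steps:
s = -70/47 (s = 140/(-94) = 140*(-1/94) = -70/47 ≈ -1.4894)
a(y, F) = -70/47
U = -47/1458809 (U = 1/(-31037 - 70/47) = 1/(-1458809/47) = -47/1458809 ≈ -3.2218e-5)
-30232 - U = -30232 - 1*(-47/1458809) = -30232 + 47/1458809 = -44102713641/1458809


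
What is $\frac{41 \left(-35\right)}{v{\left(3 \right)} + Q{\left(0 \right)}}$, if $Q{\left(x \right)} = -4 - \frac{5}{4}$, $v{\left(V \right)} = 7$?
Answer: $-820$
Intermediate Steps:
$Q{\left(x \right)} = - \frac{21}{4}$ ($Q{\left(x \right)} = -4 - \frac{5}{4} = - \frac{21}{4}$)
$\frac{41 \left(-35\right)}{v{\left(3 \right)} + Q{\left(0 \right)}} = \frac{41 \left(-35\right)}{7 - \frac{21}{4}} = - \frac{1435}{\frac{7}{4}} = \left(-1435\right) \frac{4}{7} = -820$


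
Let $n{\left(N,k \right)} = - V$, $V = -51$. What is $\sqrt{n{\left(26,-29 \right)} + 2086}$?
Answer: $\sqrt{2137} \approx 46.228$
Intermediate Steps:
$n{\left(N,k \right)} = 51$ ($n{\left(N,k \right)} = \left(-1\right) \left(-51\right) = 51$)
$\sqrt{n{\left(26,-29 \right)} + 2086} = \sqrt{51 + 2086} = \sqrt{2137}$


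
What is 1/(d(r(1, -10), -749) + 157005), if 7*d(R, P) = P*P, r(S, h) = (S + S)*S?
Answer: 1/237148 ≈ 4.2168e-6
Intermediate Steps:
r(S, h) = 2*S² (r(S, h) = (2*S)*S = 2*S²)
d(R, P) = P²/7 (d(R, P) = (P*P)/7 = P²/7)
1/(d(r(1, -10), -749) + 157005) = 1/((⅐)*(-749)² + 157005) = 1/((⅐)*561001 + 157005) = 1/(80143 + 157005) = 1/237148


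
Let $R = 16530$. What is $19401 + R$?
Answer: $35931$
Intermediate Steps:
$19401 + R = 19401 + 16530 = 35931$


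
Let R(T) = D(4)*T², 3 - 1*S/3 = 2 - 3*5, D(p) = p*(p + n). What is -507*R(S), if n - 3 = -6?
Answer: -4672512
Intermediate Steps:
n = -3 (n = 3 - 6 = -3)
D(p) = p*(-3 + p) (D(p) = p*(p - 3) = p*(-3 + p))
S = 48 (S = 9 - 3*(2 - 3*5) = 9 - 3*(2 - 15) = 9 - 3*(-13) = 9 + 39 = 48)
R(T) = 4*T² (R(T) = (4*(-3 + 4))*T² = (4*1)*T² = 4*T²)
-507*R(S) = -2028*48² = -2028*2304 = -507*9216 = -4672512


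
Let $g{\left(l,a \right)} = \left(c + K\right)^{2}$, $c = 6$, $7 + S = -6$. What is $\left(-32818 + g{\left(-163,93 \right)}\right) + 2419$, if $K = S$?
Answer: $-30350$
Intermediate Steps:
$S = -13$ ($S = -7 - 6 = -13$)
$K = -13$
$g{\left(l,a \right)} = 49$ ($g{\left(l,a \right)} = \left(6 - 13\right)^{2} = \left(-7\right)^{2} = 49$)
$\left(-32818 + g{\left(-163,93 \right)}\right) + 2419 = \left(-32818 + 49\right) + 2419 = -32769 + 2419 = -30350$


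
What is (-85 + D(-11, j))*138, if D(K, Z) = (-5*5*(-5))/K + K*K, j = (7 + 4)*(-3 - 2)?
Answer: 37398/11 ≈ 3399.8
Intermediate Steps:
j = -55 (j = 11*(-5) = -55)
D(K, Z) = K**2 + 125/K (D(K, Z) = (-25*(-5))/K + K**2 = 125/K + K**2 = K**2 + 125/K)
(-85 + D(-11, j))*138 = (-85 + (125 + (-11)**3)/(-11))*138 = (-85 - (125 - 1331)/11)*138 = (-85 - 1/11*(-1206))*138 = (-85 + 1206/11)*138 = (271/11)*138 = 37398/11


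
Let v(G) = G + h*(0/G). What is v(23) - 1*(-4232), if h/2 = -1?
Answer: 4255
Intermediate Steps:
h = -2 (h = 2*(-1) = -2)
v(G) = G (v(G) = G - 0/G = G - 2*0 = G + 0 = G)
v(23) - 1*(-4232) = 23 - 1*(-4232) = 23 + 4232 = 4255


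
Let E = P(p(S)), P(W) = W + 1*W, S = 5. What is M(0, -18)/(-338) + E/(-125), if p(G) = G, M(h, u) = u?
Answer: -113/4225 ≈ -0.026746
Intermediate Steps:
P(W) = 2*W (P(W) = W + W = 2*W)
E = 10 (E = 2*5 = 10)
M(0, -18)/(-338) + E/(-125) = -18/(-338) + 10/(-125) = -18*(-1/338) + 10*(-1/125) = 9/169 - 2/25 = -113/4225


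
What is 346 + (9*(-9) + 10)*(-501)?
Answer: 35917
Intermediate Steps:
346 + (9*(-9) + 10)*(-501) = 346 + (-81 + 10)*(-501) = 346 - 71*(-501) = 346 + 35571 = 35917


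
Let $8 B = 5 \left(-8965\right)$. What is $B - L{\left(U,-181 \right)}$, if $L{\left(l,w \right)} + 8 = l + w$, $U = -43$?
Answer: $- \frac{42969}{8} \approx -5371.1$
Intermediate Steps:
$L{\left(l,w \right)} = -8 + l + w$ ($L{\left(l,w \right)} = -8 + \left(l + w\right) = -8 + l + w$)
$B = - \frac{44825}{8}$ ($B = \frac{5 \left(-8965\right)}{8} = \frac{1}{8} \left(-44825\right) = - \frac{44825}{8} \approx -5603.1$)
$B - L{\left(U,-181 \right)} = - \frac{44825}{8} - \left(-8 - 43 - 181\right) = - \frac{44825}{8} - -232 = - \frac{44825}{8} + 232 = - \frac{42969}{8}$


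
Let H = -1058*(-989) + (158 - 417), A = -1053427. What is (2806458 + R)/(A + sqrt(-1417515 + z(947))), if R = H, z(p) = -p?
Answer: -1352797258849/369903287597 - 1284187*I*sqrt(1418462)/369903287597 ≈ -3.6572 - 0.0041347*I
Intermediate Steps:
H = 1046103 (H = 1046362 - 259 = 1046103)
R = 1046103
(2806458 + R)/(A + sqrt(-1417515 + z(947))) = (2806458 + 1046103)/(-1053427 + sqrt(-1417515 - 1*947)) = 3852561/(-1053427 + sqrt(-1417515 - 947)) = 3852561/(-1053427 + sqrt(-1418462)) = 3852561/(-1053427 + I*sqrt(1418462))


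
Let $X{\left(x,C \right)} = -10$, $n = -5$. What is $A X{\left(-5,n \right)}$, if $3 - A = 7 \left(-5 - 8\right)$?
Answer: $-940$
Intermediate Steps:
$A = 94$ ($A = 3 - 7 \left(-5 - 8\right) = 3 - 7 \left(-13\right) = 3 - -91 = 3 + 91 = 94$)
$A X{\left(-5,n \right)} = 94 \left(-10\right) = -940$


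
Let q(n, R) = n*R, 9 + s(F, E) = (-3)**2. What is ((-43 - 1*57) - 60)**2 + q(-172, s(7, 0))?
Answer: 25600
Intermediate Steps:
s(F, E) = 0 (s(F, E) = -9 + (-3)**2 = -9 + 9 = 0)
q(n, R) = R*n
((-43 - 1*57) - 60)**2 + q(-172, s(7, 0)) = ((-43 - 1*57) - 60)**2 + 0*(-172) = ((-43 - 57) - 60)**2 + 0 = (-100 - 60)**2 + 0 = (-160)**2 + 0 = 25600 + 0 = 25600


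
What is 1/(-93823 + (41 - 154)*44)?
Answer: -1/98795 ≈ -1.0122e-5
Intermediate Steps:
1/(-93823 + (41 - 154)*44) = 1/(-93823 - 113*44) = 1/(-93823 - 4972) = 1/(-98795) = -1/98795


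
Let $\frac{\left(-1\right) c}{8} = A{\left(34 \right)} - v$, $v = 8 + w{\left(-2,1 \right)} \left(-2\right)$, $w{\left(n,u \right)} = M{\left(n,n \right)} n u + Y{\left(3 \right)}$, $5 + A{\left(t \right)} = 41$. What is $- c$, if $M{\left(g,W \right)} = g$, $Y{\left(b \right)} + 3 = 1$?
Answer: $256$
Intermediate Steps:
$Y{\left(b \right)} = -2$ ($Y{\left(b \right)} = -3 + 1 = -2$)
$A{\left(t \right)} = 36$ ($A{\left(t \right)} = -5 + 41 = 36$)
$w{\left(n,u \right)} = -2 + u n^{2}$ ($w{\left(n,u \right)} = n n u - 2 = n^{2} u - 2 = u n^{2} - 2 = -2 + u n^{2}$)
$v = 4$ ($v = 8 + \left(-2 + 1 \left(-2\right)^{2}\right) \left(-2\right) = 8 + \left(-2 + 1 \cdot 4\right) \left(-2\right) = 8 + \left(-2 + 4\right) \left(-2\right) = 8 + 2 \left(-2\right) = 8 - 4 = 4$)
$c = -256$ ($c = - 8 \left(36 - 4\right) = \left(-8\right) 32 = -256$)
$- c = \left(-1\right) \left(-256\right) = 256$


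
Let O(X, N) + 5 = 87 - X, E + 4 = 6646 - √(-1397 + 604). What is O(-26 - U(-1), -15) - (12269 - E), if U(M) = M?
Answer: -5520 - I*√793 ≈ -5520.0 - 28.16*I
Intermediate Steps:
E = 6642 - I*√793 (E = -4 + (6646 - √(-1397 + 604)) = -4 + (6646 - √(-793)) = -4 + (6646 - I*√793) = 6642 - I*√793 ≈ 6642.0 - 28.16*I)
O(X, N) = 82 - X (O(X, N) = -5 + (87 - X) = 82 - X)
O(-26 - U(-1), -15) - (12269 - E) = (82 - (-26 - 1*(-1))) - (12269 - (6642 - I*√793)) = (82 - (-26 + 1)) - (12269 + (-6642 + I*√793)) = (82 - 1*(-25)) - (5627 + I*√793) = (82 + 25) + (-5627 - I*√793) = 107 + (-5627 - I*√793) = -5520 - I*√793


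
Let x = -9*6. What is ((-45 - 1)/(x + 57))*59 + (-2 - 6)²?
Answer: -2522/3 ≈ -840.67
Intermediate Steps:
x = -54
((-45 - 1)/(x + 57))*59 + (-2 - 6)² = ((-45 - 1)/(-54 + 57))*59 + (-2 - 6)² = -46/3*59 + (-8)² = -46*⅓*59 + 64 = -46/3*59 + 64 = -2714/3 + 64 = -2522/3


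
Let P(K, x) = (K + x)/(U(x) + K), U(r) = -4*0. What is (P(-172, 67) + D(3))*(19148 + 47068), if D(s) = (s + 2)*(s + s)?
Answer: 87156810/43 ≈ 2.0269e+6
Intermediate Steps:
U(r) = 0
D(s) = 2*s*(2 + s) (D(s) = (2 + s)*(2*s) = 2*s*(2 + s))
P(K, x) = (K + x)/K (P(K, x) = (K + x)/(0 + K) = (K + x)/K)
(P(-172, 67) + D(3))*(19148 + 47068) = ((-172 + 67)/(-172) + 2*3*(2 + 3))*(19148 + 47068) = (-1/172*(-105) + 2*3*5)*66216 = (105/172 + 30)*66216 = (5265/172)*66216 = 87156810/43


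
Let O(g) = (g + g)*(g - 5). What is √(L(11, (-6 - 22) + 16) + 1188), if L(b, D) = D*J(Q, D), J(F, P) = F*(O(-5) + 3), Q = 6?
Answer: 6*I*√173 ≈ 78.918*I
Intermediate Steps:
O(g) = 2*g*(-5 + g) (O(g) = (2*g)*(-5 + g) = 2*g*(-5 + g))
J(F, P) = 103*F (J(F, P) = F*(2*(-5)*(-5 - 5) + 3) = F*(2*(-5)*(-10) + 3) = F*(100 + 3) = F*103 = 103*F)
L(b, D) = 618*D (L(b, D) = D*(103*6) = D*618 = 618*D)
√(L(11, (-6 - 22) + 16) + 1188) = √(618*((-6 - 22) + 16) + 1188) = √(618*(-28 + 16) + 1188) = √(618*(-12) + 1188) = √(-7416 + 1188) = √(-6228) = 6*I*√173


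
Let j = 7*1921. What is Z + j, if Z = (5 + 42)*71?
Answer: 16784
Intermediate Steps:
j = 13447
Z = 3337 (Z = 47*71 = 3337)
Z + j = 3337 + 13447 = 16784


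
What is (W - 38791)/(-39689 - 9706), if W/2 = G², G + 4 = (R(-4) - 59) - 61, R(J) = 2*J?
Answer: 3943/49395 ≈ 0.079826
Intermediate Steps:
G = -132 (G = -4 + ((2*(-4) - 59) - 61) = -4 + ((-8 - 59) - 61) = -4 + (-67 - 61) = -4 - 128 = -132)
W = 34848 (W = 2*(-132)² = 2*17424 = 34848)
(W - 38791)/(-39689 - 9706) = (34848 - 38791)/(-39689 - 9706) = -3943/(-49395) = -3943*(-1/49395) = 3943/49395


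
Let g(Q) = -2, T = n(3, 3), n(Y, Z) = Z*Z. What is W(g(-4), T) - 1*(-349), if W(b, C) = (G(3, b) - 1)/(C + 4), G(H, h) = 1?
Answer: 349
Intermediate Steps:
n(Y, Z) = Z²
T = 9 (T = 3² = 9)
W(b, C) = 0 (W(b, C) = (1 - 1)/(C + 4) = 0/(4 + C) = 0)
W(g(-4), T) - 1*(-349) = 0 - 1*(-349) = 0 + 349 = 349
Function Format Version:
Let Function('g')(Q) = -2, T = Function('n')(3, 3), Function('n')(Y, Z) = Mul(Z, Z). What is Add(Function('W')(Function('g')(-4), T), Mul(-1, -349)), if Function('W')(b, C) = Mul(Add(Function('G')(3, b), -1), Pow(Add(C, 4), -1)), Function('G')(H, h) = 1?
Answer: 349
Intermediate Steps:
Function('n')(Y, Z) = Pow(Z, 2)
T = 9 (T = Pow(3, 2) = 9)
Function('W')(b, C) = 0 (Function('W')(b, C) = Mul(Add(1, -1), Pow(Add(C, 4), -1)) = Mul(0, Pow(Add(4, C), -1)) = 0)
Add(Function('W')(Function('g')(-4), T), Mul(-1, -349)) = Add(0, Mul(-1, -349)) = Add(0, 349) = 349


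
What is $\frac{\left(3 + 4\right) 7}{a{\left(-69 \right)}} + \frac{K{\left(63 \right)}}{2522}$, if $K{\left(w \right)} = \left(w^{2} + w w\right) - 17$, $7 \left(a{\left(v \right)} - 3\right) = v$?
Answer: $- \frac{242419}{60528} \approx -4.0051$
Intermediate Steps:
$a{\left(v \right)} = 3 + \frac{v}{7}$
$K{\left(w \right)} = -17 + 2 w^{2}$ ($K{\left(w \right)} = \left(w^{2} + w^{2}\right) - 17 = 2 w^{2} - 17 = -17 + 2 w^{2}$)
$\frac{\left(3 + 4\right) 7}{a{\left(-69 \right)}} + \frac{K{\left(63 \right)}}{2522} = \frac{\left(3 + 4\right) 7}{3 + \frac{1}{7} \left(-69\right)} + \frac{-17 + 2 \cdot 63^{2}}{2522} = \frac{7 \cdot 7}{3 - \frac{69}{7}} + \left(-17 + 2 \cdot 3969\right) \frac{1}{2522} = \frac{49}{- \frac{48}{7}} + \left(-17 + 7938\right) \frac{1}{2522} = 49 \left(- \frac{7}{48}\right) + 7921 \cdot \frac{1}{2522} = - \frac{343}{48} + \frac{7921}{2522} = - \frac{242419}{60528}$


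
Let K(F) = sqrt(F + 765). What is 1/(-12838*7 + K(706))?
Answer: -89866/8075896485 - sqrt(1471)/8075896485 ≈ -1.1132e-5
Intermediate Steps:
K(F) = sqrt(765 + F)
1/(-12838*7 + K(706)) = 1/(-12838*7 + sqrt(765 + 706)) = 1/(-89866 + sqrt(1471))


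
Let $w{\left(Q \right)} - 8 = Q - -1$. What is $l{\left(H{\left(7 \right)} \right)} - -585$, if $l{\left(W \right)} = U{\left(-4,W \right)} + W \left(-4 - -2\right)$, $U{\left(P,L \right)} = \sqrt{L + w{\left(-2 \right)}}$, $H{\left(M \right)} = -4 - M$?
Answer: $607 + 2 i \approx 607.0 + 2.0 i$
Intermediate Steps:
$w{\left(Q \right)} = 9 + Q$ ($w{\left(Q \right)} = 8 + \left(Q - -1\right) = 8 + \left(Q + 1\right) = 8 + \left(1 + Q\right) = 9 + Q$)
$U{\left(P,L \right)} = \sqrt{7 + L}$ ($U{\left(P,L \right)} = \sqrt{L + \left(9 - 2\right)} = \sqrt{L + 7} = \sqrt{7 + L}$)
$l{\left(W \right)} = \sqrt{7 + W} - 2 W$ ($l{\left(W \right)} = \sqrt{7 + W} + W \left(-4 - -2\right) = \sqrt{7 + W} + W \left(-4 + 2\right) = \sqrt{7 + W} + W \left(-2\right) = \sqrt{7 + W} - 2 W$)
$l{\left(H{\left(7 \right)} \right)} - -585 = \left(\sqrt{7 - 11} - 2 \left(-4 - 7\right)\right) - -585 = \left(\sqrt{7 - 11} - 2 \left(-4 - 7\right)\right) + 585 = \left(\sqrt{7 - 11} - -22\right) + 585 = \left(\sqrt{-4} + 22\right) + 585 = \left(2 i + 22\right) + 585 = \left(22 + 2 i\right) + 585 = 607 + 2 i$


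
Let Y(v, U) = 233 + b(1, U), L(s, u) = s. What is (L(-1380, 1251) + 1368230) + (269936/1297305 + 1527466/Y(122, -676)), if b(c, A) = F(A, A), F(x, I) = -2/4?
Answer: 11046816357730/8043291 ≈ 1.3734e+6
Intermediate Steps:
F(x, I) = -½ (F(x, I) = -2*¼ = -½)
b(c, A) = -½
Y(v, U) = 465/2 (Y(v, U) = 233 - ½ = 465/2)
(L(-1380, 1251) + 1368230) + (269936/1297305 + 1527466/Y(122, -676)) = (-1380 + 1368230) + (269936/1297305 + 1527466/(465/2)) = 1366850 + (269936*(1/1297305) + 1527466*(2/465)) = 1366850 + (269936/1297305 + 3054932/465) = 1366850 + 52844054380/8043291 = 11046816357730/8043291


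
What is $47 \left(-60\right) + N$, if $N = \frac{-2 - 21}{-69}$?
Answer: $- \frac{8459}{3} \approx -2819.7$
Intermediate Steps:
$N = \frac{1}{3}$ ($N = \left(-2 - 21\right) \left(- \frac{1}{69}\right) = \left(-23\right) \left(- \frac{1}{69}\right) = \frac{1}{3} \approx 0.33333$)
$47 \left(-60\right) + N = 47 \left(-60\right) + \frac{1}{3} = -2820 + \frac{1}{3} = - \frac{8459}{3}$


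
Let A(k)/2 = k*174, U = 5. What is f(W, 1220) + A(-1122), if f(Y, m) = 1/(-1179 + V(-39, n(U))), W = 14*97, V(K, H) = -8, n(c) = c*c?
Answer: -463471273/1187 ≈ -3.9046e+5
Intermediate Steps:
n(c) = c**2
A(k) = 348*k (A(k) = 2*(k*174) = 2*(174*k) = 348*k)
W = 1358
f(Y, m) = -1/1187 (f(Y, m) = 1/(-1179 - 8) = 1/(-1187) = -1/1187)
f(W, 1220) + A(-1122) = -1/1187 + 348*(-1122) = -1/1187 - 390456 = -463471273/1187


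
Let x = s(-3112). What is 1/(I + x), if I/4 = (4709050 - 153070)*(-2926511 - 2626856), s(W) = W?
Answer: -1/101204115941752 ≈ -9.8810e-15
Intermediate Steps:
x = -3112
I = -101204115938640 (I = 4*((4709050 - 153070)*(-2926511 - 2626856)) = 4*(4555980*(-5553367)) = 4*(-25301028984660) = -101204115938640)
1/(I + x) = 1/(-101204115938640 - 3112) = 1/(-101204115941752) = -1/101204115941752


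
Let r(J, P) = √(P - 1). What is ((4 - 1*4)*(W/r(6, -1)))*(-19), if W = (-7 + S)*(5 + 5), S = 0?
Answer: 0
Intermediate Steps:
W = -70 (W = (-7 + 0)*(5 + 5) = -7*10 = -70)
r(J, P) = √(-1 + P)
((4 - 1*4)*(W/r(6, -1)))*(-19) = ((4 - 1*4)*(-70/√(-1 - 1)))*(-19) = ((4 - 4)*(-70*(-I*√2/2)))*(-19) = (0*(-70*(-I*√2/2)))*(-19) = (0*(-(-35)*I*√2))*(-19) = (0*(35*I*√2))*(-19) = 0*(-19) = 0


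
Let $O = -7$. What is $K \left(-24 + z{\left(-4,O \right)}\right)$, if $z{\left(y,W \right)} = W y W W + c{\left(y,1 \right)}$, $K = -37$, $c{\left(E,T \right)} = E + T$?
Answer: $-49765$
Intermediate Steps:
$z{\left(y,W \right)} = 1 + y + y W^{3}$ ($z{\left(y,W \right)} = W y W W + \left(y + 1\right) = y W^{2} W + \left(1 + y\right) = y W^{3} + \left(1 + y\right) = 1 + y + y W^{3}$)
$K \left(-24 + z{\left(-4,O \right)}\right) = - 37 \left(-24 - \left(3 - 1372\right)\right) = - 37 \left(-24 - -1369\right) = - 37 \left(-24 + \left(1 - 4 + 1372\right)\right) = - 37 \left(-24 + 1369\right) = \left(-37\right) 1345 = -49765$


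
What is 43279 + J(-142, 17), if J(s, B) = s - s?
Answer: 43279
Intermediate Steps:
J(s, B) = 0
43279 + J(-142, 17) = 43279 + 0 = 43279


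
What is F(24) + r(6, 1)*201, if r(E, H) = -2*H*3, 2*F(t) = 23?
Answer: -2389/2 ≈ -1194.5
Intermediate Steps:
F(t) = 23/2 (F(t) = (½)*23 = 23/2)
r(E, H) = -6*H
F(24) + r(6, 1)*201 = 23/2 - 6*1*201 = 23/2 - 6*201 = 23/2 - 1206 = -2389/2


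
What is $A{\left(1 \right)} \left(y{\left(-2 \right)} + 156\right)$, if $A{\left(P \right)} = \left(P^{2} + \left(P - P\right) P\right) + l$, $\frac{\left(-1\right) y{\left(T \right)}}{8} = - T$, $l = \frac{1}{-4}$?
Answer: $105$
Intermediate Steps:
$l = - \frac{1}{4} \approx -0.25$
$y{\left(T \right)} = 8 T$ ($y{\left(T \right)} = - 8 \left(- T\right) = 8 T$)
$A{\left(P \right)} = - \frac{1}{4} + P^{2}$ ($A{\left(P \right)} = \left(P^{2} + \left(P - P\right) P\right) - \frac{1}{4} = \left(P^{2} + 0 P\right) - \frac{1}{4} = \left(P^{2} + 0\right) - \frac{1}{4} = P^{2} - \frac{1}{4} = - \frac{1}{4} + P^{2}$)
$A{\left(1 \right)} \left(y{\left(-2 \right)} + 156\right) = \left(- \frac{1}{4} + 1^{2}\right) \left(8 \left(-2\right) + 156\right) = \left(- \frac{1}{4} + 1\right) \left(-16 + 156\right) = \frac{3}{4} \cdot 140 = 105$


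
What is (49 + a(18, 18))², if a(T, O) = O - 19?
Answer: 2304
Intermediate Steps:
a(T, O) = -19 + O
(49 + a(18, 18))² = (49 + (-19 + 18))² = (49 - 1)² = 48² = 2304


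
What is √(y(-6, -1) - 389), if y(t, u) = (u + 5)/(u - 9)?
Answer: I*√9735/5 ≈ 19.733*I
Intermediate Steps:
y(t, u) = (5 + u)/(-9 + u)
√(y(-6, -1) - 389) = √((5 - 1)/(-9 - 1) - 389) = √(4/(-10) - 389) = √(-⅒*4 - 389) = √(-⅖ - 389) = √(-1947/5) = I*√9735/5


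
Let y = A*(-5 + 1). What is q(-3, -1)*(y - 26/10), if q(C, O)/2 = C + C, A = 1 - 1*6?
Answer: -1044/5 ≈ -208.80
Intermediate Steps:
A = -5 (A = 1 - 6 = -5)
q(C, O) = 4*C (q(C, O) = 2*(C + C) = 2*(2*C) = 4*C)
y = 20 (y = -5*(-5 + 1) = -5*(-4) = 20)
q(-3, -1)*(y - 26/10) = (4*(-3))*(20 - 26/10) = -12*(20 - 26*⅒) = -12*(20 - 13/5) = -12*87/5 = -1044/5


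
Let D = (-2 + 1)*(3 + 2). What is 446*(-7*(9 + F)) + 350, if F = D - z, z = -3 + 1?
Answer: -18382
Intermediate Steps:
D = -5 (D = -1*5 = -5)
z = -2
F = -3 (F = -5 - 1*(-2) = -5 + 2 = -3)
446*(-7*(9 + F)) + 350 = 446*(-7*(9 - 3)) + 350 = 446*(-7*6) + 350 = 446*(-42) + 350 = -18732 + 350 = -18382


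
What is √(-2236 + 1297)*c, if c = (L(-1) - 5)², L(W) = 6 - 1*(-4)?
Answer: 25*I*√939 ≈ 766.08*I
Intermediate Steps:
L(W) = 10 (L(W) = 6 + 4 = 10)
c = 25 (c = (10 - 5)² = 5² = 25)
√(-2236 + 1297)*c = √(-2236 + 1297)*25 = √(-939)*25 = (I*√939)*25 = 25*I*√939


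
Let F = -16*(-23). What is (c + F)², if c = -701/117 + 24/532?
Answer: 31741020762889/242144721 ≈ 1.3108e+5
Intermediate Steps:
c = -92531/15561 (c = -701*1/117 + 24*(1/532) = -701/117 + 6/133 = -92531/15561 ≈ -5.9463)
F = 368
(c + F)² = (-92531/15561 + 368)² = (5633917/15561)² = 31741020762889/242144721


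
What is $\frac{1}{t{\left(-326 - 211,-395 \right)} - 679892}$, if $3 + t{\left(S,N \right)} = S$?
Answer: $- \frac{1}{680432} \approx -1.4697 \cdot 10^{-6}$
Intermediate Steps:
$t{\left(S,N \right)} = -3 + S$
$\frac{1}{t{\left(-326 - 211,-395 \right)} - 679892} = \frac{1}{\left(-3 - 537\right) - 679892} = \frac{1}{-540 - 679892} = \frac{1}{-680432} = - \frac{1}{680432}$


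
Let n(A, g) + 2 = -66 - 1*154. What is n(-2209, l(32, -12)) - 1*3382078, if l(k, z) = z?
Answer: -3382300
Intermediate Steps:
n(A, g) = -222 (n(A, g) = -2 + (-66 - 1*154) = -2 + (-66 - 154) = -2 - 220 = -222)
n(-2209, l(32, -12)) - 1*3382078 = -222 - 1*3382078 = -222 - 3382078 = -3382300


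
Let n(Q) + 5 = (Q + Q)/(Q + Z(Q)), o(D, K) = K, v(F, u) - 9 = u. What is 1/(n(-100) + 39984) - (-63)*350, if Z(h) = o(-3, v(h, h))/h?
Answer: 8735590647459/396171911 ≈ 22050.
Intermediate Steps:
v(F, u) = 9 + u
Z(h) = (9 + h)/h
n(Q) = -5 + 2*Q/(Q + (9 + Q)/Q) (n(Q) = -5 + (Q + Q)/(Q + (9 + Q)/Q) = -5 + (2*Q)/(Q + (9 + Q)/Q) = -5 + 2*Q/(Q + (9 + Q)/Q))
1/(n(-100) + 39984) - (-63)*350 = 1/((-45 - 5*(-100) - 3*(-100)²)/(9 - 100 + (-100)²) + 39984) - (-63)*350 = 1/((-45 + 500 - 3*10000)/(9 - 100 + 10000) + 39984) - 1*(-22050) = 1/((-45 + 500 - 30000)/9909 + 39984) + 22050 = 1/((1/9909)*(-29545) + 39984) + 22050 = 1/(-29545/9909 + 39984) + 22050 = 1/(396171911/9909) + 22050 = 9909/396171911 + 22050 = 8735590647459/396171911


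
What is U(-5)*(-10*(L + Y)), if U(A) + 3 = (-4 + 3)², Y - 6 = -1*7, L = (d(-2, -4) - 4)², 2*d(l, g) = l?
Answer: 480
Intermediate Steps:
d(l, g) = l/2
L = 25 (L = ((½)*(-2) - 4)² = (-1 - 4)² = (-5)² = 25)
Y = -1 (Y = 6 - 1*7 = 6 - 7 = -1)
U(A) = -2 (U(A) = -3 + (-4 + 3)² = -3 + (-1)² = -3 + 1 = -2)
U(-5)*(-10*(L + Y)) = -(-20)*(25 - 1) = -(-20)*24 = -2*(-240) = 480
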